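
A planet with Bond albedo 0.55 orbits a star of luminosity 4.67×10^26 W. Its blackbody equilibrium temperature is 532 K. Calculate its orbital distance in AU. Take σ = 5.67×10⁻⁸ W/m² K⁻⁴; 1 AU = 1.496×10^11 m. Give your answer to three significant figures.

The flux needed for this T is 4σT⁴/(1−0.55) = 40370 W/m².
From L = 4πd²S, d = √(4.67×10^26/(4π·40370)) = 3.034×10^10 m = 0.2028 AU.

0.203 AU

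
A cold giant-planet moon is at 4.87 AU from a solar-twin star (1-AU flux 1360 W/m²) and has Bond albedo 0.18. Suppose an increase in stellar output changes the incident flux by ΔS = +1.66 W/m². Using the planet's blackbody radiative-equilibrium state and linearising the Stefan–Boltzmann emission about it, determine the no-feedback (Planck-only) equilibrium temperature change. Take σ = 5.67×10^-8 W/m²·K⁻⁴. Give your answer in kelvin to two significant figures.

0.87 K

By the inverse-square law, S = 1360/4.87² = 57.34 W/m².
The baseline emission temperature is T_e = 120.0 K.
Only a fraction (1−α) is absorbed and it's spread over 4πR², so ΔF = (1−α)ΔS/4 = 0.3403 W/m².
Planck response: λ_P = 4σT_e³ = 4·5.67×10⁻⁸·(120.0)³ = 0.3919 W/m²/K.
ΔT₀ = ΔF/λ_P = 0.3403/0.3919 = 0.868 K.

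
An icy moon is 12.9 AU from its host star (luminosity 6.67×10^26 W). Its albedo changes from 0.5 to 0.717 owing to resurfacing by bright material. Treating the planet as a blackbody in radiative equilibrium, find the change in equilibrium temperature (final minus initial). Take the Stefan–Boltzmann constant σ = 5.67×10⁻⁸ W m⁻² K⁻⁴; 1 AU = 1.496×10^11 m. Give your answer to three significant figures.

-9.93 kelvin

Orbital distance: d = 12.9 AU = 1.930×10^12 m.
Flux at the orbit: S = L/(4πd²) = 6.67×10^26/(4π·(1.93×10^12)²) = 14.25 W m⁻².
Initial: T₁ = [S(1−0.5)/(4σ)]^(1/4) = 74.87 K.
Final:   T₂ = [S(1−0.717)/(4σ)]^(1/4) = 64.94 K.
ΔT = T₂ − T₁ = -9.930 K.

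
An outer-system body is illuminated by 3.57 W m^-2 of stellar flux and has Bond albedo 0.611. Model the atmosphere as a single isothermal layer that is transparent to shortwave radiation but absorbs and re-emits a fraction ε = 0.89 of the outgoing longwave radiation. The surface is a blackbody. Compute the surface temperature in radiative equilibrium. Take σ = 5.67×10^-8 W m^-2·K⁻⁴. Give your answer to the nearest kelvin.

Effective emission temperature (TOA balance): σT_e⁴ = S(1−α)/4 = 0.3472 W m^-2 → T_e = 49.74 K.
The surface balance (absorbed SW + ε·downward IR = σT_s⁴) with T_a⁴ = T_s⁴/2 reduces to T_s = T_e·[2/(2−ε)]^¼ = 57.63 K.

58 K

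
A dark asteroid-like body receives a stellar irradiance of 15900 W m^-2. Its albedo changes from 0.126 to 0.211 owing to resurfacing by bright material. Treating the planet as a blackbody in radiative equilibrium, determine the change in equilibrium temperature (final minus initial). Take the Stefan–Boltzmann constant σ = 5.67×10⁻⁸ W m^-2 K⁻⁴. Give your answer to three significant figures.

Before: T₁ = [15900·0.874/(4σ)]^(1/4) = 497.5 K.
After:  T₂ = [15900·0.789/(4σ)]^(1/4) = 485.0 K.
ΔT = T₂ − T₁ = -12.56 K.

-12.6 kelvin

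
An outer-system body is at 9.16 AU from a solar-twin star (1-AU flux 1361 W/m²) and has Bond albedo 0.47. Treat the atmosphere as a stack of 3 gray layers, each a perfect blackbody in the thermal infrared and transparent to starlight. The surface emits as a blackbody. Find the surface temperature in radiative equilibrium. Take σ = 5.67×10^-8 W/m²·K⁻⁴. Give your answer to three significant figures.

111 kelvin

Flux at the orbit: S = 1361/(9.16)² = 16.22 W/m².
Top-of-atmosphere balance: σT_e⁴ = S(1−α)/4 = 2.149 W/m² → T_e = 78.46 K.
With N = 3 opaque layers, T_s = (N+1)^(1/4)·T_e = 4^(1/4)·78.46 = 111.0 K.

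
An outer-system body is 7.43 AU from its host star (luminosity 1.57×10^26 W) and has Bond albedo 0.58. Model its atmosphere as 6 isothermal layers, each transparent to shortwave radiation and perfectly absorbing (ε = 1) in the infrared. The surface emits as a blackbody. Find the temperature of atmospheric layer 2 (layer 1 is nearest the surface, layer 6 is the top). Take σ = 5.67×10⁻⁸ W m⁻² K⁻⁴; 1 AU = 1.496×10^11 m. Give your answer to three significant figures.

98.4 kelvin

Orbital distance: d = 7.43 AU = 1.112×10^12 m.
Flux at the orbit: S = L/(4πd²) = 1.57×10^26/(4π·(1.11×10^12)²) = 10.11 W m⁻².
OLR = S(1−α)/4 = 1.062 W m⁻²; the top layer radiates at T_e = 65.78 K.
In the N-layer model, layer k (counted from the surface) has T_k = (N+1−k)^(1/4)·T_e.
With k = 2: T_2 = (6+1−2)^¼·65.78 K = 98.37 K.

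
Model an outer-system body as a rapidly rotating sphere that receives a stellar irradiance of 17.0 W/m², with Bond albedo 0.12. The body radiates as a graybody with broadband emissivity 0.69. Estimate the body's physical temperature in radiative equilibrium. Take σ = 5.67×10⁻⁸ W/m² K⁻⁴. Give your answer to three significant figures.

98.9 K

Absorbed flux (global mean): S(1−α)/4 = 17.00·0.88/4 = 3.740 W/m².
Radiative balance εσT⁴ = 3.740 gives T = [3.740/(0.69·σ)]^(1/4) = 98.88 K.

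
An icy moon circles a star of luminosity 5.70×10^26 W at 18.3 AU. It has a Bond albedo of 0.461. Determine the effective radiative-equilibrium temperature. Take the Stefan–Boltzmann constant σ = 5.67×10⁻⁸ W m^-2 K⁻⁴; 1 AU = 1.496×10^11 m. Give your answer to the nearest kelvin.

62 kelvin

Orbital distance: d = 18.3 AU = 2.738×10^12 m.
Flux at the orbit: S = L/(4πd²) = 5.70×10^26/(4π·(2.74×10^12)²) = 6.052 W m^-2.
Averaging over the sphere, the absorbed flux is S(1−α)/4 = 0.8155 W m^-2.
Balancing against σT⁴: T = (0.8155/5.67×10⁻⁸)^(1/4) = 61.58 K.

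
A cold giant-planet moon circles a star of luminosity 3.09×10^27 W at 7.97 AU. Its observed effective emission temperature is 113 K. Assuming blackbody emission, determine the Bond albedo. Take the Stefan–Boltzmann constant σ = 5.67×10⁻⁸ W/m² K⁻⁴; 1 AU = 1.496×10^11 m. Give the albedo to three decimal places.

d = 7.97 × 1.496×10^11 m = 1.192×10^12 m.
Spreading L over a sphere of radius d: S = 3.09×10^27/(4π·1.19×10^12²) = 173.0 W/m².
Rearranging the radiative balance, α = 1 − 4σT⁴/S.
4σT⁴ = 4·5.67×10⁻⁸·(113)⁴ = 36.98 W/m².
Hence α = 1 − 36.98/173.0 = 0.7862.

0.786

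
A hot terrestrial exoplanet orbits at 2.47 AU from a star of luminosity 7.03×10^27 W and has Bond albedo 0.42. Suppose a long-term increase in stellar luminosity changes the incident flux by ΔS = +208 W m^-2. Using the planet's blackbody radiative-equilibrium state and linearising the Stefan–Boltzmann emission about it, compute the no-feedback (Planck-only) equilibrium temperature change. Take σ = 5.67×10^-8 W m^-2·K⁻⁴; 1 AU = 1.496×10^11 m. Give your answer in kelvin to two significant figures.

4.1 K

Orbital distance: d = 2.47 AU = 3.695×10^11 m.
Spreading L over a sphere of radius d: S = 7.03×10^27/(4π·3.70×10^11²) = 4097 W m^-2.
Reference equilibrium: T_e = [S(1−α)/(4σ)]^(1/4) = 319.9 K.
Only a fraction (1−α) is absorbed and it's spread over 4πR², so ΔF = (1−α)ΔS/4 = 30.16 W m^-2.
Planck response: λ_P = 4σT_e³ = 4·5.67×10⁻⁸·(319.9)³ = 7.428 W m^-2/K.
ΔT₀ = ΔF/λ_P = 30.16/7.428 = 4.06 K.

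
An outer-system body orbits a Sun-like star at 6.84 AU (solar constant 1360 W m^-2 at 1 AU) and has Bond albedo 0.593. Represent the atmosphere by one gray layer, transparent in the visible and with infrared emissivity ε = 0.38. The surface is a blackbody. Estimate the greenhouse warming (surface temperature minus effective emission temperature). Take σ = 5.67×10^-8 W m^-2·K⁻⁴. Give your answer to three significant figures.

Flux at the orbit: S = 1360/(6.84)² = 29.07 W m^-2.
The planet radiates to space at T_e = [S(1−α)/(4σ)]^(1/4) = 84.99 K.
Surface balance with a leaky layer gives σT_s⁴ = σT_e⁴·2/(2−ε), so T_s = T_e·[2/(2−0.38)]^(1/4) = 89.58 K.
Greenhouse warming: T_s − T_e = 4.597 K.

4.60 K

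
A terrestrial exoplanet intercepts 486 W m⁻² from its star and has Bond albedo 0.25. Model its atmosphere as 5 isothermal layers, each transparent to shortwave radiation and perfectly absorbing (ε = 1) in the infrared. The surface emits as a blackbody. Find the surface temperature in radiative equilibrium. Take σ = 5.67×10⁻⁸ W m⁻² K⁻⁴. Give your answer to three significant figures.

313 kelvin

The effective emission temperature is T_e = [S(1−α)/(4σ)]^¼ = 200.2 K.
Layer-by-layer balance gives σT_s⁴ = (N+1)σT_e⁴, so T_s = 6^¼·200.2 = 313.4 K.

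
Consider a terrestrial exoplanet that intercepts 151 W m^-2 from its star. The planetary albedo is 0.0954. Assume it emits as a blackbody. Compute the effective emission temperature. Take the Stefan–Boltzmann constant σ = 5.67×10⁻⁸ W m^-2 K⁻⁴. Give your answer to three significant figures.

The planet absorbs (1−α)S over its disc πR² and re-emits over 4πR², so the mean absorbed flux is (1−0.0954)·151.0/4 = 34.15 W m^-2.
Balancing against σT⁴: T = (34.15/5.67×10⁻⁸)^(1/4) = 156.7 K.

157 kelvin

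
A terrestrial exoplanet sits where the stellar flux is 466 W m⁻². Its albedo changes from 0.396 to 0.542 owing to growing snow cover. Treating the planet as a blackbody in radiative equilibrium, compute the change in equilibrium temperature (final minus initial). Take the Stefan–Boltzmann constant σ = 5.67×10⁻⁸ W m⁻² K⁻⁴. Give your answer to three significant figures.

-12.5 K

Before: T₁ = [466.0·0.604/(4σ)]^(1/4) = 187.7 K.
Final:   T₂ = [S(1−0.542)/(4σ)]^(1/4) = 175.1 K.
ΔT = T₂ − T₁ = -12.54 K.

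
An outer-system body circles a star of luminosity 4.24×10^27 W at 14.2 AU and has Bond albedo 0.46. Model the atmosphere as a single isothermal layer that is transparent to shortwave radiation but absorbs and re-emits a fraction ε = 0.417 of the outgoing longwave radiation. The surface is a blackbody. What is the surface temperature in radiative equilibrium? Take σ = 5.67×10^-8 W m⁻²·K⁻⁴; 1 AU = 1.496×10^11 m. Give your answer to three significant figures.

d = 14.2 × 1.496×10^11 m = 2.124×10^12 m.
S = L/(4πd²) = 74.77 W m⁻².
The planet radiates to space at T_e = [S(1−α)/(4σ)]^(1/4) = 115.5 K.
For a single slab of emissivity ε, T_s⁴ = 2T_e⁴/(2−ε); thus T_s = 115.5·(1.263)^(1/4) = 122.5 K.

122 kelvin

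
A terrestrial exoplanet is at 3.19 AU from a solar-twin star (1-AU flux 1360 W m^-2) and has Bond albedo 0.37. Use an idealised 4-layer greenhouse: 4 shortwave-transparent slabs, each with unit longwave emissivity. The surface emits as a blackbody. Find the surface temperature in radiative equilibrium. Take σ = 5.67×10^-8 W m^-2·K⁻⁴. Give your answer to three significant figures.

By the inverse-square law, S = 1360/3.19² = 133.6 W m^-2.
OLR = S(1−α)/4 = 21.05 W m^-2; the top layer radiates at T_e = 138.8 K.
With N = 4 opaque layers, T_s = (N+1)^(1/4)·T_e = 5^(1/4)·138.8 = 207.6 K.

208 K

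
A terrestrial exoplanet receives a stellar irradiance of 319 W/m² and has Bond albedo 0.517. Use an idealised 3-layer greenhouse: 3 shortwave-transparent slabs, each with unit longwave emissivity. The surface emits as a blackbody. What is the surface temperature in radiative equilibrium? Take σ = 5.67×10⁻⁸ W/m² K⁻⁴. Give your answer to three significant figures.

OLR = S(1−α)/4 = 38.52 W/m²; the top layer radiates at T_e = 161.4 K.
With N = 3 opaque layers, T_s = (N+1)^(1/4)·T_e = 4^(1/4)·161.4 = 228.3 K.

228 K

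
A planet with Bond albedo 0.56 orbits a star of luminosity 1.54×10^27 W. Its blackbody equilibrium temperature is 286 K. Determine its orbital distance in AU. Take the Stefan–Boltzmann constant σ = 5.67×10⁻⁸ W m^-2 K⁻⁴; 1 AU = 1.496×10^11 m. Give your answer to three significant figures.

1.26 AU

Energy balance gives S = 4σT⁴/(1−α) = 3449 W m^-2.
Then d = [L/(4πS)]^(1/2) = 1.885×10^11 m, i.e. 1.260 AU.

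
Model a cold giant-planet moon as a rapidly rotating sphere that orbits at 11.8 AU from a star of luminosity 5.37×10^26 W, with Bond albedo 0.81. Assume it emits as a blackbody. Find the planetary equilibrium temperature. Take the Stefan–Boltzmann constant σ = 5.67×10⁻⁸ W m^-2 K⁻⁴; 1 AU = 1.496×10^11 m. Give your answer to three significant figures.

58.2 kelvin

Orbital distance: d = 11.8 AU = 1.765×10^12 m.
Spreading L over a sphere of radius d: S = 5.37×10^26/(4π·1.77×10^12²) = 13.71 W m^-2.
The planet absorbs (1−α)S over its disc πR² and re-emits over 4πR², so the mean absorbed flux is (1−0.81)·13.71/4 = 0.6514 W m^-2.
Balancing against σT⁴: T = (0.6514/5.67×10⁻⁸)^(1/4) = 58.22 K.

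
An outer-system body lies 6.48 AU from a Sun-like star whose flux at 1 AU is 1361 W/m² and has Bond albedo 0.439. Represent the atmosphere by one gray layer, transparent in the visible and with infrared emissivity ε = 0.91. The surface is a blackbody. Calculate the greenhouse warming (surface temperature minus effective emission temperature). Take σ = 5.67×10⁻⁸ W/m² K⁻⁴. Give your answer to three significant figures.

15.5 kelvin

Flux at the orbit: S = 1361/(6.48)² = 32.41 W/m².
At the top of the atmosphere, σT_e⁴ = S(1−α)/4 = 4.546 W/m², giving T_e = 94.63 K.
Surface balance with a leaky layer gives σT_s⁴ = σT_e⁴·2/(2−ε), so T_s = T_e·[2/(2−0.91)]^(1/4) = 110.1 K.
Greenhouse warming: T_s − T_e = 15.51 K.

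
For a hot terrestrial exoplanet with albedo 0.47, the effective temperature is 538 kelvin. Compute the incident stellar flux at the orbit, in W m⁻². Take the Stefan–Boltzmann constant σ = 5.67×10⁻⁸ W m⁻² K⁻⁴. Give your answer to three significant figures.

From S(1−α)/4 = σT⁴: S = 4σT⁴/(1−α).
σT⁴ = 5.67×10⁻⁸·(538)⁴ = 4750 W m⁻².
So S = 4×4750/(1−0.47) = 35850 W m⁻².

35900 W m⁻²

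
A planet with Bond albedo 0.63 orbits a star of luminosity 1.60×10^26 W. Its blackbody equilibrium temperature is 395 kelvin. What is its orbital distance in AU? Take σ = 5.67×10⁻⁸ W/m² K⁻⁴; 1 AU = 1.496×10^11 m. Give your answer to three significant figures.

Energy balance gives S = 4σT⁴/(1−α) = 14920 W/m².
Then d = [L/(4πS)]^(1/2) = 2.921×10^10 m, i.e. 0.1953 AU.

0.195 AU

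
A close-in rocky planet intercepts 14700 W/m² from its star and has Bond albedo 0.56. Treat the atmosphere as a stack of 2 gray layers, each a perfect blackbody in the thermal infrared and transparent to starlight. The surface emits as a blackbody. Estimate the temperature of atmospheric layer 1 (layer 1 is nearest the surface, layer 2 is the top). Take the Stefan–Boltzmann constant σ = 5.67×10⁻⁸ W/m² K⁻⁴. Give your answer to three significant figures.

489 kelvin

Top-of-atmosphere balance: σT_e⁴ = S(1−α)/4 = 1617 W/m² → T_e = 410.9 K.
Each opaque layer satisfies 2T_j⁴ = T_{j−1}⁴ + T_{j+1}⁴, giving T_k⁴ = (N+1−k)T_e⁴.
With k = 1: T_1 = (2+1−1)^¼·410.9 K = 488.7 K.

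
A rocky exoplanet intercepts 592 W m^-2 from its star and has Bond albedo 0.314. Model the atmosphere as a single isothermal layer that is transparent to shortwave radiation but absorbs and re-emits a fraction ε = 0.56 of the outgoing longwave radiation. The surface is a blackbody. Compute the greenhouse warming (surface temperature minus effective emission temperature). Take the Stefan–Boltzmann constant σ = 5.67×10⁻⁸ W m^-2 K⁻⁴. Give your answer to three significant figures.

The planet radiates to space at T_e = [S(1−α)/(4σ)]^(1/4) = 205.7 K.
Surface balance with a leaky layer gives σT_s⁴ = σT_e⁴·2/(2−ε), so T_s = T_e·[2/(2−0.56)]^(1/4) = 223.3 K.
Greenhouse warming: T_s − T_e = 17.61 K.

17.6 K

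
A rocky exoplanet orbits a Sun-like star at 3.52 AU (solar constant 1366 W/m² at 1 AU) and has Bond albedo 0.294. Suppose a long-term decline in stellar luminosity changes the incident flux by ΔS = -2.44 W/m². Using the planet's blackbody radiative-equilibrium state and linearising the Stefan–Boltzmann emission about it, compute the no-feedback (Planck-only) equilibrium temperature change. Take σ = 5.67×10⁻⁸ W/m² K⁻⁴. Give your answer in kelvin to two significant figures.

-0.75 K

By the inverse-square law, S = 1366/3.52² = 110.2 W/m².
Reference equilibrium: T_e = [S(1−α)/(4σ)]^(1/4) = 136.1 K.
TOA radiative forcing: ΔF = (1−α)ΔS/4 = 0.706·(-2.44)/4 = -0.4307 W/m².
The Planck feedback parameter is 4σT_e³ = 0.5719 W/m²/K.
So ΔT₀ = -0.4307/0.5719 = -0.753 K.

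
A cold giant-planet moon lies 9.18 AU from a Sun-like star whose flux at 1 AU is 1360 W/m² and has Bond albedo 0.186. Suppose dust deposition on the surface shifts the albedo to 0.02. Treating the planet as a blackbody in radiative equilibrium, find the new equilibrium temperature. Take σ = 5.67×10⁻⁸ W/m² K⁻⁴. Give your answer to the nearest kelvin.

91 K

By the inverse-square law, S = 1360/9.18² = 16.14 W/m².
With the new albedo, S(1−α₂)/4 = 3.954 W/m², so T₂ = 91.38 K.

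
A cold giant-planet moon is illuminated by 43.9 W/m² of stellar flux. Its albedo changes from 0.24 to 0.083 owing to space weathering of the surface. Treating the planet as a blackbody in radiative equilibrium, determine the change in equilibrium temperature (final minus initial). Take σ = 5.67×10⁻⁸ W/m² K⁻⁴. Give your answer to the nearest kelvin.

5 K

Before: T₁ = [43.90·0.76/(4σ)]^(1/4) = 110.1 K.
With α = 0.083, T₂ = 115.4 K.
Change: 115.4 − 110.1 = 5.294 K.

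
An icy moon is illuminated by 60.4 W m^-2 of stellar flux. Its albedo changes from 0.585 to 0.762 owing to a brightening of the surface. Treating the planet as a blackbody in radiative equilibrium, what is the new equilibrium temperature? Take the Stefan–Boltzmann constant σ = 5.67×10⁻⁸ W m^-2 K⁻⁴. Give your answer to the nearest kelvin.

With the new albedo, S(1−α₂)/4 = 3.594 W m^-2, so T₂ = 89.23 K.

89 K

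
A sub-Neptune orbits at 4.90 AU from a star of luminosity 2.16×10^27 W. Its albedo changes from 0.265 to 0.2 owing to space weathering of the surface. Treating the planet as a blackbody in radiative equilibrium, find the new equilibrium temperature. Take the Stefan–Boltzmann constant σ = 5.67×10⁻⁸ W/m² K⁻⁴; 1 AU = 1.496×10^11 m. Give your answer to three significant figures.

183 K

Orbital distance: d = 4.90 AU = 7.330×10^11 m.
S = L/(4πd²) = 319.9 W/m².
New equilibrium: T₂ = [(1−0.2)·319.9/(4σ)]^(1/4) = 183.3 K.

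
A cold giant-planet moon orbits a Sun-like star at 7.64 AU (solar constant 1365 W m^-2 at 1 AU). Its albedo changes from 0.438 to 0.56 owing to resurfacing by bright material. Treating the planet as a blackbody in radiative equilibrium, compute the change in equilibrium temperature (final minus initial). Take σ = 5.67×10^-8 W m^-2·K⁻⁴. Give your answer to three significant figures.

Flux at the orbit: S = 1365/(7.64)² = 23.39 W m^-2.
Before: T₁ = [23.39·0.562/(4σ)]^(1/4) = 87.25 K.
Final:   T₂ = [S(1−0.56)/(4σ)]^(1/4) = 82.07 K.
ΔT = T₂ − T₁ = -5.178 K.

-5.18 K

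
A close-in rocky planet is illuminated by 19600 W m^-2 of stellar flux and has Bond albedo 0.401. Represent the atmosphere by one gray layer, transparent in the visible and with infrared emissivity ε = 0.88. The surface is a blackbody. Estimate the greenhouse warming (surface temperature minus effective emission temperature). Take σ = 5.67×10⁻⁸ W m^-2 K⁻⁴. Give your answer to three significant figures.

At the top of the atmosphere, σT_e⁴ = S(1−α)/4 = 2935 W m^-2, giving T_e = 477.0 K.
For a single slab of emissivity ε, T_s⁴ = 2T_e⁴/(2−ε); thus T_s = 477.0·(1.786)^(1/4) = 551.4 K.
The atmosphere warms the surface by 74.40 K.

74.4 K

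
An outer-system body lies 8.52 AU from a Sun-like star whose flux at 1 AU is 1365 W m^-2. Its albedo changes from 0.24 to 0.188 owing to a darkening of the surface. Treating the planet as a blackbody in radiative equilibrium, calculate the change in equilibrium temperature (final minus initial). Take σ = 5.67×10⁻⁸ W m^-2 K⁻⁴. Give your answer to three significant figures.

1.49 K

Irradiance scales as 1/d², so S = 1365 W m^-2 × (1/8.52)² = 18.80 W m^-2.
Initial: T₁ = [S(1−0.24)/(4σ)]^(1/4) = 89.10 K.
Final:   T₂ = [S(1−0.188)/(4σ)]^(1/4) = 90.58 K.
Change: 90.58 − 89.10 = 1.486 K.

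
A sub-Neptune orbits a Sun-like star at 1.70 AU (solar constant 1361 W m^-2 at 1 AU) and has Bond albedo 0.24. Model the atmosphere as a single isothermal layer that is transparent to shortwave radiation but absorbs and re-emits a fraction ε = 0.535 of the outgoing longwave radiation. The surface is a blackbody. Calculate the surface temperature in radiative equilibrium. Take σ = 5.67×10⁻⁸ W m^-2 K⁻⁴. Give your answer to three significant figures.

Flux at the orbit: S = 1361/(1.70)² = 470.9 W m^-2.
At the top of the atmosphere, σT_e⁴ = S(1−α)/4 = 89.48 W m^-2, giving T_e = 199.3 K.
The surface balance (absorbed SW + ε·downward IR = σT_s⁴) with T_a⁴ = T_s⁴/2 reduces to T_s = T_e·[2/(2−ε)]^¼ = 215.4 K.

215 kelvin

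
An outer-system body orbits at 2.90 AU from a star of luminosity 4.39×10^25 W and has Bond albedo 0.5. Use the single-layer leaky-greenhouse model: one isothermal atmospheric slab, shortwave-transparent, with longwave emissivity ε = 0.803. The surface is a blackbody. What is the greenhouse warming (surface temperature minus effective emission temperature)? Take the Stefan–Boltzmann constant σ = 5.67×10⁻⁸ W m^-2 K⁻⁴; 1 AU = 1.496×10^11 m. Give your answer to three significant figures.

11.0 K

Orbital distance: d = 2.90 AU = 4.338×10^11 m.
S = L/(4πd²) = 18.56 W m^-2.
At the top of the atmosphere, σT_e⁴ = S(1−α)/4 = 2.320 W m^-2, giving T_e = 79.98 K.
For a single slab of emissivity ε, T_s⁴ = 2T_e⁴/(2−ε); thus T_s = 79.98·(1.671)^(1/4) = 90.93 K.
T_s − T_e = 90.93 − 79.98 = 10.95 K.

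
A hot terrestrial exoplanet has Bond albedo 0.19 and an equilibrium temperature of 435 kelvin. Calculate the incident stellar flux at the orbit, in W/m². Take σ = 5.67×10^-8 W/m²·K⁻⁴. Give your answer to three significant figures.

10000 W/m²

Invert the energy balance for S: S = 4σT⁴/(1−α).
σT⁴ = 5.67×10⁻⁸·(435)⁴ = 2030 W/m².
S = 4·2030/0.81 = 10030 W/m².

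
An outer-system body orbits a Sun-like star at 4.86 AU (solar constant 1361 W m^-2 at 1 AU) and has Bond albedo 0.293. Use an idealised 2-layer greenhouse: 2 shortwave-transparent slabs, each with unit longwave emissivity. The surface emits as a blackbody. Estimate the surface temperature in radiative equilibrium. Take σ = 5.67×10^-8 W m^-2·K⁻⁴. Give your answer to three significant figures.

Irradiance scales as 1/d², so S = 1361 W m^-2 × (1/4.86)² = 57.62 W m^-2.
OLR = S(1−α)/4 = 10.18 W m^-2; the top layer radiates at T_e = 115.8 K.
Layer-by-layer balance gives σT_s⁴ = (N+1)σT_e⁴, so T_s = 3^¼·115.8 = 152.4 K.

152 K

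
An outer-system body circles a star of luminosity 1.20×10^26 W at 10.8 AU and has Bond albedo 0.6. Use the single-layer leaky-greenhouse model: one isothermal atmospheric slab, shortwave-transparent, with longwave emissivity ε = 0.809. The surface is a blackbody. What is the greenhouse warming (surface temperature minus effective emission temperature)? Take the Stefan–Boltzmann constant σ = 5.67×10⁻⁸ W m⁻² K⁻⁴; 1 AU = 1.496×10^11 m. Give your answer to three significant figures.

6.97 K

d = 10.8 × 1.496×10^11 m = 1.616×10^12 m.
Spreading L over a sphere of radius d: S = 1.20×10^26/(4π·1.62×10^12²) = 3.658 W m⁻².
The planet radiates to space at T_e = [S(1−α)/(4σ)]^(1/4) = 50.40 K.
Surface balance with a leaky layer gives σT_s⁴ = σT_e⁴·2/(2−ε), so T_s = T_e·[2/(2−0.809)]^(1/4) = 57.37 K.
The atmosphere warms the surface by 6.973 K.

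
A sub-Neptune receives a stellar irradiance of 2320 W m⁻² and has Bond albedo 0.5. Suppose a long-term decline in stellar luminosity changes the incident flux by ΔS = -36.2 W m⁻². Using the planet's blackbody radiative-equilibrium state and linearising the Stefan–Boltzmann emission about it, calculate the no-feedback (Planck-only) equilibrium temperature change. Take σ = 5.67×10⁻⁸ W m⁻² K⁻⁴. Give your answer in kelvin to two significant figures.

The baseline emission temperature is T_e = 267.4 K.
ΔF = Δ[S(1−α)]/4 = (1−0.5)·-36.2/4 = -4.525 W m⁻².
Linearising σT⁴ gives d(σT⁴)/dT = 4σT_e³ = 4.338 W m⁻² per K.
Hence the no-feedback warming is ΔF/(4σT_e³) = -1.04 K.

-1.0 K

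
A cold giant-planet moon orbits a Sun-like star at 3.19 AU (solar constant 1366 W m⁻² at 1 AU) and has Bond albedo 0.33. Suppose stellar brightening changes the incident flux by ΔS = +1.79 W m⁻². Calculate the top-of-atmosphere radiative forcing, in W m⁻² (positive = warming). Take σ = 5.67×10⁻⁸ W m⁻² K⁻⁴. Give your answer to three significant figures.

Flux at the orbit: S = 1366/(3.19)² = 134.2 W m⁻².
TOA radiative forcing: ΔF = (1−α)ΔS/4 = 0.67·(+1.79)/4 = 0.2998 W m⁻².

0.300 W m⁻²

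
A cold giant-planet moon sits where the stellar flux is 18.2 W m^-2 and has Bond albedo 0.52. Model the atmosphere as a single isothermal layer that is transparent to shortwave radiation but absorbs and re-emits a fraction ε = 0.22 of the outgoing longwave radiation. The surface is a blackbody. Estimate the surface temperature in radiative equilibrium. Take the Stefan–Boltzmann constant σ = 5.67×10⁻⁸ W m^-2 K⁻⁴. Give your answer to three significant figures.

At the top of the atmosphere, σT_e⁴ = S(1−α)/4 = 2.184 W m^-2, giving T_e = 78.78 K.
Surface balance with a leaky layer gives σT_s⁴ = σT_e⁴·2/(2−ε), so T_s = T_e·[2/(2−0.22)]^(1/4) = 81.11 K.

81.1 K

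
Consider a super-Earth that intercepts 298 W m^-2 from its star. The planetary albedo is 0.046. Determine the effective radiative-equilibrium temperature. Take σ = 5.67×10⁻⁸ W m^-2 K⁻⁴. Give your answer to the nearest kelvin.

Absorbed flux (global mean): S(1−α)/4 = 298.0·0.954/4 = 71.07 W m^-2.
Balancing against σT⁴: T = (71.07/5.67×10⁻⁸)^(1/4) = 188.2 K.

188 K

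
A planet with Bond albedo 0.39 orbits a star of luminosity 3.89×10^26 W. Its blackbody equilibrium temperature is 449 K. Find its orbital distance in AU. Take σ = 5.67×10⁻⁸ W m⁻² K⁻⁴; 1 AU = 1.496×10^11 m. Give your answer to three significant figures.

Energy balance gives S = 4σT⁴/(1−α) = 15110 W m⁻².
S = L/(4πd²) → d = √(L/4πS) = √(3.89×10^26/(4π·15110)) = 4.526×10^10 m = 0.3025 AU.

0.303 AU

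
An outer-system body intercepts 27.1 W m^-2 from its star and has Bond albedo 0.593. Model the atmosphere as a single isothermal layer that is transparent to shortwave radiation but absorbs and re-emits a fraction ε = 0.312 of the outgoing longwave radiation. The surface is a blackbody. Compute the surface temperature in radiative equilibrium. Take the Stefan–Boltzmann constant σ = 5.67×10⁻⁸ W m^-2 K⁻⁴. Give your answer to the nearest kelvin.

Effective emission temperature (TOA balance): σT_e⁴ = S(1−α)/4 = 2.757 W m^-2 → T_e = 83.51 K.
Surface balance with a leaky layer gives σT_s⁴ = σT_e⁴·2/(2−ε), so T_s = T_e·[2/(2−0.312)]^(1/4) = 87.13 K.

87 kelvin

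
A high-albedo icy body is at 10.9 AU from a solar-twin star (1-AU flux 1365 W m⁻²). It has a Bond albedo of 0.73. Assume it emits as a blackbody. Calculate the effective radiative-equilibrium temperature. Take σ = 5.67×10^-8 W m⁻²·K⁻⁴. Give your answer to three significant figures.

60.8 kelvin

Irradiance scales as 1/d², so S = 1365 W m⁻² × (1/10.9)² = 11.49 W m⁻².
Absorbed flux (global mean): S(1−α)/4 = 11.49·0.27/4 = 0.7755 W m⁻².
Set σT⁴ = 0.7755 → T = (0.7755/σ)^(1/4) = 60.81 K.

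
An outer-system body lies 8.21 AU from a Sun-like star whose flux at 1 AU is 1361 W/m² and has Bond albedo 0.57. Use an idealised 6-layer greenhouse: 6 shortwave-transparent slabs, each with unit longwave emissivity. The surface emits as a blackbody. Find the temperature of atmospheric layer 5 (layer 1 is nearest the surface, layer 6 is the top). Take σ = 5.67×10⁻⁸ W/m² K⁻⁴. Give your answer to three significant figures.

93.5 K

Flux at the orbit: S = 1361/(8.21)² = 20.19 W/m².
The effective emission temperature is T_e = [S(1−α)/(4σ)]^¼ = 78.66 K.
In the N-layer model, layer k (counted from the surface) has T_k = (N+1−k)^(1/4)·T_e.
T_5 = (2)^(1/4)·78.66 = 93.54 K.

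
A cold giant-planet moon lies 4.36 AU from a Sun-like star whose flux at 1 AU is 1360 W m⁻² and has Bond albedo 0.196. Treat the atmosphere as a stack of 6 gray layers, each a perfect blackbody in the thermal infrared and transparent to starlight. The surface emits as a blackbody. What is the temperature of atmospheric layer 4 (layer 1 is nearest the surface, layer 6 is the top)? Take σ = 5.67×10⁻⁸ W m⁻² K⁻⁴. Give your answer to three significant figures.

166 K

Irradiance scales as 1/d², so S = 1360 W m⁻² × (1/4.36)² = 71.54 W m⁻².
The effective emission temperature is T_e = [S(1−α)/(4σ)]^¼ = 126.2 K.
Each opaque layer satisfies 2T_j⁴ = T_{j−1}⁴ + T_{j+1}⁴, giving T_k⁴ = (N+1−k)T_e⁴.
With k = 4: T_4 = (6+1−4)^¼·126.2 K = 166.1 K.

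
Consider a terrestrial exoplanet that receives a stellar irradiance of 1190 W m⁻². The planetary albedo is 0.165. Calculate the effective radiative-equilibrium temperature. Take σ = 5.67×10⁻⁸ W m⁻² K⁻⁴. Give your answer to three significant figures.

257 K

Absorbed flux (global mean): S(1−α)/4 = 1190·0.835/4 = 248.4 W m⁻².
Balancing against σT⁴: T = (248.4/5.67×10⁻⁸)^(1/4) = 257.3 K.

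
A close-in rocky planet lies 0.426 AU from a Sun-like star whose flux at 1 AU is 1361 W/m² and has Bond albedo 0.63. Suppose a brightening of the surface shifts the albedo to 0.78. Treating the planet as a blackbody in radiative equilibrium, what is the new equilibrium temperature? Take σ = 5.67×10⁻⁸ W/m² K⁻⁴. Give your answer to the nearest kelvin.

292 K

Flux at the orbit: S = 1361/(0.426)² = 7500 W/m².
With the new albedo, S(1−α₂)/4 = 412.5 W/m², so T₂ = 292.0 K.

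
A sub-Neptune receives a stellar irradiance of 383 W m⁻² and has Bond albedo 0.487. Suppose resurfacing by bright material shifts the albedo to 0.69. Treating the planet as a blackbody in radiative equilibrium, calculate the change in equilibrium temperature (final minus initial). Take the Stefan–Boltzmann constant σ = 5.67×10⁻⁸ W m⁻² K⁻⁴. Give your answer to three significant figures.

Before: T₁ = [383.0·0.513/(4σ)]^(1/4) = 171.6 K.
With α = 0.69, T₂ = 151.3 K.
Change: 151.3 − 171.6 = -20.30 K.

-20.3 kelvin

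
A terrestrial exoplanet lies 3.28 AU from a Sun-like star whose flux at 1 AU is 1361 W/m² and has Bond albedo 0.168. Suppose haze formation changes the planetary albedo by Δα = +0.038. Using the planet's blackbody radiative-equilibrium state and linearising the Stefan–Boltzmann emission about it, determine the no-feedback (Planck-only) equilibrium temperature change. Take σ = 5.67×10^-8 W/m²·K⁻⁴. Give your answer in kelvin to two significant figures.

-1.7 K

By the inverse-square law, S = 1361/3.28² = 126.5 W/m².
The baseline emission temperature is T_e = 146.8 K.
The change in absorbed flux is Δ[S(1−α)/4] = −SΔα/4 = -1.202 W/m².
Linearising σT⁴ gives d(σT⁴)/dT = 4σT_e³ = 0.7171 W/m² per K.
So ΔT₀ = -1.202/0.7171 = -1.68 K.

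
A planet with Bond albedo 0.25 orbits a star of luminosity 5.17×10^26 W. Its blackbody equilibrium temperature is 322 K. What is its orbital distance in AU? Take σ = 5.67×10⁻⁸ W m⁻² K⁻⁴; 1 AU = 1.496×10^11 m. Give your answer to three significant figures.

The flux needed for this T is 4σT⁴/(1−0.25) = 3251 W m⁻².
S = L/(4πd²) → d = √(L/4πS) = √(5.17×10^26/(4π·3251)) = 1.125×10^11 m = 0.7520 AU.

0.752 AU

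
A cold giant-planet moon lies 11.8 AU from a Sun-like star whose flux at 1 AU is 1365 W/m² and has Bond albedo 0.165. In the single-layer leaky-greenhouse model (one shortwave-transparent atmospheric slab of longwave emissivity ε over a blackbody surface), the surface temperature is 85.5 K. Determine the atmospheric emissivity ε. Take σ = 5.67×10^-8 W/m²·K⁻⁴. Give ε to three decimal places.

Irradiance scales as 1/d², so S = 1365 W/m² × (1/11.8)² = 9.803 W/m².
TOA balance gives T_e = 77.51 K.
T_s⁴ = T_e⁴·2/(2−ε) → ε = 2 − 2(T_e/T_s)⁴ = 2 − 2·(77.51/85.5)⁴ = 0.6492.

0.649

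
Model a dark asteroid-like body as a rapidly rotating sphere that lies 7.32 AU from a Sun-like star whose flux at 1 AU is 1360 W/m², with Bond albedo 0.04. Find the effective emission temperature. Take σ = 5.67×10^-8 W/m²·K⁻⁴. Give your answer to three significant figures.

Irradiance scales as 1/d², so S = 1360 W/m² × (1/7.32)² = 25.38 W/m².
Absorbed flux (global mean): S(1−α)/4 = 25.38·0.96/4 = 6.092 W/m².
In equilibrium σT⁴ equals this, so T = 101.8 K.

102 kelvin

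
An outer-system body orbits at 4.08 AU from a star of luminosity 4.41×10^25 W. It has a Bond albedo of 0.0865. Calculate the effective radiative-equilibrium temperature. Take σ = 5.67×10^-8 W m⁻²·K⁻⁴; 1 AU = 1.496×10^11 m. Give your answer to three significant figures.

78.5 kelvin

Orbital distance: d = 4.08 AU = 6.104×10^11 m.
Flux at the orbit: S = L/(4πd²) = 4.41×10^25/(4π·(6.10×10^11)²) = 9.420 W m⁻².
Averaging over the sphere, the absorbed flux is S(1−α)/4 = 2.151 W m⁻².
Set σT⁴ = 2.151 → T = (2.151/σ)^(1/4) = 78.48 K.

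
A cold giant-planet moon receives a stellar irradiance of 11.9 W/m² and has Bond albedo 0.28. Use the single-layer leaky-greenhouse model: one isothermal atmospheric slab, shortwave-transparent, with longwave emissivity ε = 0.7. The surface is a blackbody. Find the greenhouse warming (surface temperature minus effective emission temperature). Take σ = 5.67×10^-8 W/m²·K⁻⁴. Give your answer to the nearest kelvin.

9 K

Effective emission temperature (TOA balance): σT_e⁴ = S(1−α)/4 = 2.142 W/m² → T_e = 78.40 K.
The surface balance (absorbed SW + ε·downward IR = σT_s⁴) with T_a⁴ = T_s⁴/2 reduces to T_s = T_e·[2/(2−ε)]^¼ = 87.31 K.
T_s − T_e = 87.31 − 78.40 = 8.915 K.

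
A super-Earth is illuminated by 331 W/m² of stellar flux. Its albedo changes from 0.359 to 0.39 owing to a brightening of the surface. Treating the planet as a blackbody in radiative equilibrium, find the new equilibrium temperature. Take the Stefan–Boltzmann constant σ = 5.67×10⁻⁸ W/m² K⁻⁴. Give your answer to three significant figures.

173 K

With the new albedo, S(1−α₂)/4 = 50.48 W/m², so T₂ = 172.7 K.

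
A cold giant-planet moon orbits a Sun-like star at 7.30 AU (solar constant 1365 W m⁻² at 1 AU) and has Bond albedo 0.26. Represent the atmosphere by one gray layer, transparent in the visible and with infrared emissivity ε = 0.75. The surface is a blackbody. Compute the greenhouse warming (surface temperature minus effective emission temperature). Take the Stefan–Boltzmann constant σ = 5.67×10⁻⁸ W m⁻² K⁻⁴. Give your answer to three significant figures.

11.9 K

Irradiance scales as 1/d², so S = 1365 W m⁻² × (1/7.30)² = 25.61 W m⁻².
At the top of the atmosphere, σT_e⁴ = S(1−α)/4 = 4.739 W m⁻², giving T_e = 95.61 K.
The surface balance (absorbed SW + ε·downward IR = σT_s⁴) with T_a⁴ = T_s⁴/2 reduces to T_s = T_e·[2/(2−ε)]^¼ = 107.5 K.
T_s − T_e = 107.5 − 95.61 = 11.92 K.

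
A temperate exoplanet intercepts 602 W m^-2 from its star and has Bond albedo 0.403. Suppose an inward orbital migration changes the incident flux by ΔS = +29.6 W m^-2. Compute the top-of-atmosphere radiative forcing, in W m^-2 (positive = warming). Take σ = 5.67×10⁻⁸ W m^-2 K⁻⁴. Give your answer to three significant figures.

ΔF = Δ[S(1−α)]/4 = (1−0.403)·+29.6/4 = 4.418 W m^-2.

4.42 W m^-2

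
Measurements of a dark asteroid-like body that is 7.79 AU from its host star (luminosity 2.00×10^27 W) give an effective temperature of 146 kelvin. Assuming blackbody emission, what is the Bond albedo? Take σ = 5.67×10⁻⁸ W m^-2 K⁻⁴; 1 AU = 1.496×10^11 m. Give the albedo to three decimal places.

0.121

Orbital distance: d = 7.79 AU = 1.165×10^12 m.
Spreading L over a sphere of radius d: S = 2.00×10^27/(4π·1.17×10^12²) = 117.2 W m^-2.
Rearranging the radiative balance, α = 1 − 4σT⁴/S.
4σT⁴ = 4·5.67×10⁻⁸·(146)⁴ = 103.1 W m^-2.
Hence α = 1 − 103.1/117.2 = 0.1206.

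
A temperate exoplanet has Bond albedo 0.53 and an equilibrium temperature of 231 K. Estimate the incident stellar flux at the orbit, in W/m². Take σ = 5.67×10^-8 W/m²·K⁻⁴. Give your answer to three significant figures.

Invert the energy balance for S: S = 4σT⁴/(1−α).
σT⁴ = 5.67×10⁻⁸·(231)⁴ = 161.4 W/m².
So S = 4×161.4/(1−0.53) = 1374 W/m².

1370 W/m²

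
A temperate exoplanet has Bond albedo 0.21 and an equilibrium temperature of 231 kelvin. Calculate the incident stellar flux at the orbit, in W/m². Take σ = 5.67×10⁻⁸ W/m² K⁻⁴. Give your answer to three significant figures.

From S(1−α)/4 = σT⁴: S = 4σT⁴/(1−α).
The emitted flux is σT⁴ = 161.4 W/m².
So S = 4×161.4/(1−0.21) = 817.5 W/m².

817 W/m²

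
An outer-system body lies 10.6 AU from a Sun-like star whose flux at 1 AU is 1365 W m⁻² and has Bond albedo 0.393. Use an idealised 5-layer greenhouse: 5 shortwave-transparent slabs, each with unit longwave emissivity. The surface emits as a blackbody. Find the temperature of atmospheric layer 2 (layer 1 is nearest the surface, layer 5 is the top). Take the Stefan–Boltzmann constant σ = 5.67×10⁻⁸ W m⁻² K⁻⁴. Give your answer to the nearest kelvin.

107 K

By the inverse-square law, S = 1365/10.6² = 12.15 W m⁻².
The effective emission temperature is T_e = [S(1−α)/(4σ)]^¼ = 75.51 K.
In the N-layer model, layer k (counted from the surface) has T_k = (N+1−k)^(1/4)·T_e.
With k = 2: T_2 = (5+1−2)^¼·75.51 K = 106.8 K.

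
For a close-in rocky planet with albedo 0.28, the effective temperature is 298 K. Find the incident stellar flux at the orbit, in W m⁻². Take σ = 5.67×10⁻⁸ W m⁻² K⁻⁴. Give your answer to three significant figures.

2480 W m⁻²

Invert the energy balance for S: S = 4σT⁴/(1−α).
The emitted flux is σT⁴ = 447.1 W m⁻².
S = 4·447.1/0.72 = 2484 W m⁻².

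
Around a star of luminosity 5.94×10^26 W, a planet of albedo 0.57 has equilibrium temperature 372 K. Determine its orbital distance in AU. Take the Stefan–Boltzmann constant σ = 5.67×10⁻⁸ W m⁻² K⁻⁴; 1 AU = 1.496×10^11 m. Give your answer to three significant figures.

0.457 AU

Required flux: S = 4σT⁴/(1−α) = 10100 W m⁻².
S = L/(4πd²) → d = √(L/4πS) = √(5.94×10^26/(4π·10100)) = 6.841×10^10 m = 0.4573 AU.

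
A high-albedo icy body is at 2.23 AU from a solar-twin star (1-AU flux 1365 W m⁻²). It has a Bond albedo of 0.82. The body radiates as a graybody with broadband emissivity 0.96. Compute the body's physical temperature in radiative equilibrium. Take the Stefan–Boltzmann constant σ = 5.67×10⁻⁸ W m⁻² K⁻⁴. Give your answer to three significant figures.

By the inverse-square law, S = 1365/2.23² = 274.5 W m⁻².
Averaging over the sphere, the absorbed flux is S(1−α)/4 = 12.35 W m⁻².
Radiative balance εσT⁴ = 12.35 gives T = [12.35/(0.96·σ)]^(1/4) = 122.7 K.

123 K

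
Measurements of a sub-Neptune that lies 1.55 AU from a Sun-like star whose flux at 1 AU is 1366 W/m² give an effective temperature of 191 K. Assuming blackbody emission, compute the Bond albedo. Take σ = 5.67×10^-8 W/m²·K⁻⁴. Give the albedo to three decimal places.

0.469

By the inverse-square law, S = 1366/1.55² = 568.6 W/m².
Energy balance: S(1−α)/4 = σT⁴, so 1−α = 4σT⁴/S.
σT⁴ = 75.46 W/m², so 4σT⁴ = 301.8 W/m².
1−α = 301.8/568.6 = 0.5309, so α = 0.4691.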